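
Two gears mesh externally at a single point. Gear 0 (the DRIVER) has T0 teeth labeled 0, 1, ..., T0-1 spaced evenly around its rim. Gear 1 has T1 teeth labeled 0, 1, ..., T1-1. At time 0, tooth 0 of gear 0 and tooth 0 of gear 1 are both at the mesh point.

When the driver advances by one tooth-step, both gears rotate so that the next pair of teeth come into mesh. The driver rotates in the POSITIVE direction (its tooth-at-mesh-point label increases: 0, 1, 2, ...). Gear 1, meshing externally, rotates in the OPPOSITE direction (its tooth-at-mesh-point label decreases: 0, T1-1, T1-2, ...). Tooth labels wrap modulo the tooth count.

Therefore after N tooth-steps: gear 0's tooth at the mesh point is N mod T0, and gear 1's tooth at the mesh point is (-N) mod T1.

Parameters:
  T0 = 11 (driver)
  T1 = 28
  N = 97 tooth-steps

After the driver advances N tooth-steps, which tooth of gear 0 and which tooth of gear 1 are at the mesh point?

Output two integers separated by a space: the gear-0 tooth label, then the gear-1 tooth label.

Gear 0 (driver, T0=11): tooth at mesh = N mod T0
  97 = 8 * 11 + 9, so 97 mod 11 = 9
  gear 0 tooth = 9
Gear 1 (driven, T1=28): tooth at mesh = (-N) mod T1
  97 = 3 * 28 + 13, so 97 mod 28 = 13
  (-97) mod 28 = (-13) mod 28 = 28 - 13 = 15
Mesh after 97 steps: gear-0 tooth 9 meets gear-1 tooth 15

Answer: 9 15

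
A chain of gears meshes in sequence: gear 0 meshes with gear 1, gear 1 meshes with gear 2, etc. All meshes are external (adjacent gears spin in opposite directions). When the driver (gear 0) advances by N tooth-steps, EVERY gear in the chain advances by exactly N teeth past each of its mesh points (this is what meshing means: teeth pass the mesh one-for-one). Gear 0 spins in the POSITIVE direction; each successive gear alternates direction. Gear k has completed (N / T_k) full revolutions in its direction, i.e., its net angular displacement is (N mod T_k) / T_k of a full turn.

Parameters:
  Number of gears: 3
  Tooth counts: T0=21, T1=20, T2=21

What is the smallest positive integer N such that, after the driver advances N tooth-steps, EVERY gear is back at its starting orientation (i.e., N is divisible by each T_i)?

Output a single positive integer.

Answer: 420

Derivation:
Gear k returns to start when N is a multiple of T_k.
All gears at start simultaneously when N is a common multiple of [21, 20, 21]; the smallest such N is lcm(21, 20, 21).
Start: lcm = T0 = 21
Fold in T1=20: gcd(21, 20) = 1; lcm(21, 20) = 21 * 20 / 1 = 420 / 1 = 420
Fold in T2=21: gcd(420, 21) = 21; lcm(420, 21) = 420 * 21 / 21 = 8820 / 21 = 420
Full cycle length = 420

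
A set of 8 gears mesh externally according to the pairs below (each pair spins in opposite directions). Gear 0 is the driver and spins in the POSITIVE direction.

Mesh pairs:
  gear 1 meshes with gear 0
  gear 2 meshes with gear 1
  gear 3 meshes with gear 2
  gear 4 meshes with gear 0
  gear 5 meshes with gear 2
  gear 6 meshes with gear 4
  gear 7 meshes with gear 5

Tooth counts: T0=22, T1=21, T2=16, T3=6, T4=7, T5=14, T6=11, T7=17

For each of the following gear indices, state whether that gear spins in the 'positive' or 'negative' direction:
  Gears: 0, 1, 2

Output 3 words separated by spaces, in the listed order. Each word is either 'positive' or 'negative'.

Gear 0 (driver): positive (depth 0)
  gear 1: meshes with gear 0 -> depth 1 -> negative (opposite of gear 0)
  gear 2: meshes with gear 1 -> depth 2 -> positive (opposite of gear 1)
  gear 3: meshes with gear 2 -> depth 3 -> negative (opposite of gear 2)
  gear 4: meshes with gear 0 -> depth 1 -> negative (opposite of gear 0)
  gear 5: meshes with gear 2 -> depth 3 -> negative (opposite of gear 2)
  gear 6: meshes with gear 4 -> depth 2 -> positive (opposite of gear 4)
  gear 7: meshes with gear 5 -> depth 4 -> positive (opposite of gear 5)
Queried indices 0, 1, 2 -> positive, negative, positive

Answer: positive negative positive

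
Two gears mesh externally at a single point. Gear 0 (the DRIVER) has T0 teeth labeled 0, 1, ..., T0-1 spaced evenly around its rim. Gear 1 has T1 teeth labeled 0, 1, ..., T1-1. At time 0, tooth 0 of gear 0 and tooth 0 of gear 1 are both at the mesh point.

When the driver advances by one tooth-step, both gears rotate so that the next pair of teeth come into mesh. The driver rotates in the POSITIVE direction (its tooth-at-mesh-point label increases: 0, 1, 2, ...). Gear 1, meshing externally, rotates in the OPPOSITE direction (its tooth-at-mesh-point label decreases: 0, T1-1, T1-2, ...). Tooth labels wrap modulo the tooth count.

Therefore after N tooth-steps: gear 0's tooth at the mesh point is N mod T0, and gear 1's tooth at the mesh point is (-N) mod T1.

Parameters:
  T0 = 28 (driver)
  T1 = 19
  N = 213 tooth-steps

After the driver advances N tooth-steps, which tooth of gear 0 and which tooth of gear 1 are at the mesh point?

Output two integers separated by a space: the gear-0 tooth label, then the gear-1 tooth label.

Gear 0 (driver, T0=28): tooth at mesh = N mod T0
  213 = 7 * 28 + 17, so 213 mod 28 = 17
  gear 0 tooth = 17
Gear 1 (driven, T1=19): tooth at mesh = (-N) mod T1
  213 = 11 * 19 + 4, so 213 mod 19 = 4
  (-213) mod 19 = (-4) mod 19 = 19 - 4 = 15
Mesh after 213 steps: gear-0 tooth 17 meets gear-1 tooth 15

Answer: 17 15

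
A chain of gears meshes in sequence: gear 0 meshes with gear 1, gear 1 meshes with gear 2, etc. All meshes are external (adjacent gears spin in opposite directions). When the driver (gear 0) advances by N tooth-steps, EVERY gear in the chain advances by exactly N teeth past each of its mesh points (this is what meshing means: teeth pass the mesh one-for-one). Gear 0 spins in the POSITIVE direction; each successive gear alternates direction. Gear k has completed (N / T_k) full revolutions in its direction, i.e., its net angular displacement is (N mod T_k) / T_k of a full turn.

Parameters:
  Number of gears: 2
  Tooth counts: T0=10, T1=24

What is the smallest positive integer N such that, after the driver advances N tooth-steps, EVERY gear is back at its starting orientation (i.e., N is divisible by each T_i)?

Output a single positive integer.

Gear k returns to start when N is a multiple of T_k.
All gears at start simultaneously when N is a common multiple of [10, 24]; the smallest such N is lcm(10, 24).
Start: lcm = T0 = 10
Fold in T1=24: gcd(10, 24) = 2; lcm(10, 24) = 10 * 24 / 2 = 240 / 2 = 120
Full cycle length = 120

Answer: 120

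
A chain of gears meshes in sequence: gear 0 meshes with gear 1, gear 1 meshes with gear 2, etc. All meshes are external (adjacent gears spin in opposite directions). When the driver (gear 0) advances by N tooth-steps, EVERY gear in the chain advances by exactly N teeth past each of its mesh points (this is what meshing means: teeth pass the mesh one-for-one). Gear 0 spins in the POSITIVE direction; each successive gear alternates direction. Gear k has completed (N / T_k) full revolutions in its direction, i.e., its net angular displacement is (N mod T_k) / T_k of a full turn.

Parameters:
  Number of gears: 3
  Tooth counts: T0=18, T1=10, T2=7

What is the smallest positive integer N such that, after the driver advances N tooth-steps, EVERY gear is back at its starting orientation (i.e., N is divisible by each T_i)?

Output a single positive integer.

Answer: 630

Derivation:
Gear k returns to start when N is a multiple of T_k.
All gears at start simultaneously when N is a common multiple of [18, 10, 7]; the smallest such N is lcm(18, 10, 7).
Start: lcm = T0 = 18
Fold in T1=10: gcd(18, 10) = 2; lcm(18, 10) = 18 * 10 / 2 = 180 / 2 = 90
Fold in T2=7: gcd(90, 7) = 1; lcm(90, 7) = 90 * 7 / 1 = 630 / 1 = 630
Full cycle length = 630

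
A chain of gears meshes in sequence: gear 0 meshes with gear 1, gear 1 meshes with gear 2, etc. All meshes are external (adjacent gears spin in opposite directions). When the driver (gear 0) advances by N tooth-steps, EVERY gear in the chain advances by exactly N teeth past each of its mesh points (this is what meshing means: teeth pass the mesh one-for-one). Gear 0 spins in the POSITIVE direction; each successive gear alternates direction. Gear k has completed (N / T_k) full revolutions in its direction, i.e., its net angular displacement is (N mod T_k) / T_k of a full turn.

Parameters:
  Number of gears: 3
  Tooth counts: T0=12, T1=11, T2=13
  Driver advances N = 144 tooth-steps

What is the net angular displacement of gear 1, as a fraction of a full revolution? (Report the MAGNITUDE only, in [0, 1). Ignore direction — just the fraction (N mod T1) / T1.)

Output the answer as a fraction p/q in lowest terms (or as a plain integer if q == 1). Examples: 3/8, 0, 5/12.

Answer: 1/11

Derivation:
Chain of 3 gears, tooth counts: [12, 11, 13]
  gear 0: T0=12, direction=positive, advance = 144 mod 12 = 0 teeth = 0/12 turn
  gear 1: T1=11, direction=negative, advance = 144 mod 11 = 1 teeth = 1/11 turn
  gear 2: T2=13, direction=positive, advance = 144 mod 13 = 1 teeth = 1/13 turn
Gear 1: 144 mod 11 = 1
Fraction = 1 / 11 = 1/11 (gcd(1,11)=1) = 1/11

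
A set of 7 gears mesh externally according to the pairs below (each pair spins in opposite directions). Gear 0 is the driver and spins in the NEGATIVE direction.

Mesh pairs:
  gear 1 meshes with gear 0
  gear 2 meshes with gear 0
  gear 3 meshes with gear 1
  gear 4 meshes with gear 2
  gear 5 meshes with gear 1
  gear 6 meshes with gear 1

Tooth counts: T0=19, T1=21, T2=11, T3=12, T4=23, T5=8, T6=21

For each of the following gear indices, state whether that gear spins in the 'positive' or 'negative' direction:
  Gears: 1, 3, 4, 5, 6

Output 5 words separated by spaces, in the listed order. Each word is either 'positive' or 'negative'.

Answer: positive negative negative negative negative

Derivation:
Gear 0 (driver): negative (depth 0)
  gear 1: meshes with gear 0 -> depth 1 -> positive (opposite of gear 0)
  gear 2: meshes with gear 0 -> depth 1 -> positive (opposite of gear 0)
  gear 3: meshes with gear 1 -> depth 2 -> negative (opposite of gear 1)
  gear 4: meshes with gear 2 -> depth 2 -> negative (opposite of gear 2)
  gear 5: meshes with gear 1 -> depth 2 -> negative (opposite of gear 1)
  gear 6: meshes with gear 1 -> depth 2 -> negative (opposite of gear 1)
Queried indices 1, 3, 4, 5, 6 -> positive, negative, negative, negative, negative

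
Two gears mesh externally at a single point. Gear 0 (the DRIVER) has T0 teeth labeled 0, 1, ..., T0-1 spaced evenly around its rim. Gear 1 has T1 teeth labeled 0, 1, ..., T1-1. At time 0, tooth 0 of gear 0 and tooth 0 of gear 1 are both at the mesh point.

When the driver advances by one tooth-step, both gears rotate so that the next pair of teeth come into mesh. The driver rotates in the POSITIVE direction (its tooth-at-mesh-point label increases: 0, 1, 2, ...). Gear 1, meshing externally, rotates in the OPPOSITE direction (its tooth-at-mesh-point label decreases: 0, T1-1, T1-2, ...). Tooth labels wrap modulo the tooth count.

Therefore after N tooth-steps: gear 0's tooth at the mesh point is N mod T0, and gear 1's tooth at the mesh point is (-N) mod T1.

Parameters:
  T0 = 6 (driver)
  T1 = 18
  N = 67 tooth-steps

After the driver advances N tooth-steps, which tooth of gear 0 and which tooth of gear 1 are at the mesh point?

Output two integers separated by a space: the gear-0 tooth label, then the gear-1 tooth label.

Gear 0 (driver, T0=6): tooth at mesh = N mod T0
  67 = 11 * 6 + 1, so 67 mod 6 = 1
  gear 0 tooth = 1
Gear 1 (driven, T1=18): tooth at mesh = (-N) mod T1
  67 = 3 * 18 + 13, so 67 mod 18 = 13
  (-67) mod 18 = (-13) mod 18 = 18 - 13 = 5
Mesh after 67 steps: gear-0 tooth 1 meets gear-1 tooth 5

Answer: 1 5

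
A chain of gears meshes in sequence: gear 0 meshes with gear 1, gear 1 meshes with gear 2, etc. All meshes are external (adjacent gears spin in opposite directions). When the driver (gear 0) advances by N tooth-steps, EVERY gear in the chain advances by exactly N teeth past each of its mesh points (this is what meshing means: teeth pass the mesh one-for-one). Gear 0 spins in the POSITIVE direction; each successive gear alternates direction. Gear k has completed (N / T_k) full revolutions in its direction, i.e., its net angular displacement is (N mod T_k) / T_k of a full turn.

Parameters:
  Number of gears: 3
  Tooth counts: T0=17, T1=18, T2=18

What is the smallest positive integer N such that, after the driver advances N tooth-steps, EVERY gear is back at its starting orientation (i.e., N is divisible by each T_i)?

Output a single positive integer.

Gear k returns to start when N is a multiple of T_k.
All gears at start simultaneously when N is a common multiple of [17, 18, 18]; the smallest such N is lcm(17, 18, 18).
Start: lcm = T0 = 17
Fold in T1=18: gcd(17, 18) = 1; lcm(17, 18) = 17 * 18 / 1 = 306 / 1 = 306
Fold in T2=18: gcd(306, 18) = 18; lcm(306, 18) = 306 * 18 / 18 = 5508 / 18 = 306
Full cycle length = 306

Answer: 306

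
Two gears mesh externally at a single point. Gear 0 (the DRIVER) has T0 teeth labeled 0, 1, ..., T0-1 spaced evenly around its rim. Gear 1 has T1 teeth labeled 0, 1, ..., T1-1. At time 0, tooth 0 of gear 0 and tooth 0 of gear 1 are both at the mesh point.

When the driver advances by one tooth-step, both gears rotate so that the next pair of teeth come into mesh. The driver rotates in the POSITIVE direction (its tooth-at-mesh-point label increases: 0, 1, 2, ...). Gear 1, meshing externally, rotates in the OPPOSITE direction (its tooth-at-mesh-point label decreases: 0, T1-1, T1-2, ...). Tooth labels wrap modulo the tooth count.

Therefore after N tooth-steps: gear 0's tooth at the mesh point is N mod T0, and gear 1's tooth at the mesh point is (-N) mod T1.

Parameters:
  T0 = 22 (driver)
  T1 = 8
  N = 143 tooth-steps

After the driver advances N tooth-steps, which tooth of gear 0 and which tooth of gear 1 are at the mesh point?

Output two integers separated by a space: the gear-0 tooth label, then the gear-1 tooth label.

Gear 0 (driver, T0=22): tooth at mesh = N mod T0
  143 = 6 * 22 + 11, so 143 mod 22 = 11
  gear 0 tooth = 11
Gear 1 (driven, T1=8): tooth at mesh = (-N) mod T1
  143 = 17 * 8 + 7, so 143 mod 8 = 7
  (-143) mod 8 = (-7) mod 8 = 8 - 7 = 1
Mesh after 143 steps: gear-0 tooth 11 meets gear-1 tooth 1

Answer: 11 1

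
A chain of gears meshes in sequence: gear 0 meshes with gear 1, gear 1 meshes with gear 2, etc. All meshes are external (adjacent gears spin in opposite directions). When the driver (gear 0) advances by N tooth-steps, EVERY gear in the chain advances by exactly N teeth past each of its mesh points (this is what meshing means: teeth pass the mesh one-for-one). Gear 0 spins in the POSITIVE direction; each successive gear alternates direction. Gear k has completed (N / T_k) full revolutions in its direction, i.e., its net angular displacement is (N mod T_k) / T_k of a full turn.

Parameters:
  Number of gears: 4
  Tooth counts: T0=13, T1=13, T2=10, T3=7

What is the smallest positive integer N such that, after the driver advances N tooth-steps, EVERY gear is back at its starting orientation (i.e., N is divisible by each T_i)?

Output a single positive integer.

Gear k returns to start when N is a multiple of T_k.
All gears at start simultaneously when N is a common multiple of [13, 13, 10, 7]; the smallest such N is lcm(13, 13, 10, 7).
Start: lcm = T0 = 13
Fold in T1=13: gcd(13, 13) = 13; lcm(13, 13) = 13 * 13 / 13 = 169 / 13 = 13
Fold in T2=10: gcd(13, 10) = 1; lcm(13, 10) = 13 * 10 / 1 = 130 / 1 = 130
Fold in T3=7: gcd(130, 7) = 1; lcm(130, 7) = 130 * 7 / 1 = 910 / 1 = 910
Full cycle length = 910

Answer: 910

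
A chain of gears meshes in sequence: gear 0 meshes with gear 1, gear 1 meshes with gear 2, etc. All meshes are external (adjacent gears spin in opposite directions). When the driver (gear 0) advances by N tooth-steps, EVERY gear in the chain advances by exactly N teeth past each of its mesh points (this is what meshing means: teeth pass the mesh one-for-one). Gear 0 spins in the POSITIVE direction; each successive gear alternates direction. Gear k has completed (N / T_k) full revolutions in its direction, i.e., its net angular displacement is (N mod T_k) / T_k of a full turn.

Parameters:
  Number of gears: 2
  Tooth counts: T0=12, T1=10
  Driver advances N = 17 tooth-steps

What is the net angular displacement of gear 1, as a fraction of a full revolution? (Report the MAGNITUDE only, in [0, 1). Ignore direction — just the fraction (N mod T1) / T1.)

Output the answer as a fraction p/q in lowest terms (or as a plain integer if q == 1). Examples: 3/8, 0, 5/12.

Answer: 7/10

Derivation:
Chain of 2 gears, tooth counts: [12, 10]
  gear 0: T0=12, direction=positive, advance = 17 mod 12 = 5 teeth = 5/12 turn
  gear 1: T1=10, direction=negative, advance = 17 mod 10 = 7 teeth = 7/10 turn
Gear 1: 17 mod 10 = 7
Fraction = 7 / 10 = 7/10 (gcd(7,10)=1) = 7/10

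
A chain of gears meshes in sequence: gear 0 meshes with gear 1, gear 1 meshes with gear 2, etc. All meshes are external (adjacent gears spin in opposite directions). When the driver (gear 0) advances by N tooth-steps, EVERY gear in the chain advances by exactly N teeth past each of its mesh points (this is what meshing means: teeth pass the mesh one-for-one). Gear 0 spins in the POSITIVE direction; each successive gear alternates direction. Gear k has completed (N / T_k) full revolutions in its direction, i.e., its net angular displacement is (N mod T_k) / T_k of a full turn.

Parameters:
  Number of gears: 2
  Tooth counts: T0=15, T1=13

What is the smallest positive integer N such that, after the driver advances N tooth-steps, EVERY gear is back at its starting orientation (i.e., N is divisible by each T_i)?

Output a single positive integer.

Gear k returns to start when N is a multiple of T_k.
All gears at start simultaneously when N is a common multiple of [15, 13]; the smallest such N is lcm(15, 13).
Start: lcm = T0 = 15
Fold in T1=13: gcd(15, 13) = 1; lcm(15, 13) = 15 * 13 / 1 = 195 / 1 = 195
Full cycle length = 195

Answer: 195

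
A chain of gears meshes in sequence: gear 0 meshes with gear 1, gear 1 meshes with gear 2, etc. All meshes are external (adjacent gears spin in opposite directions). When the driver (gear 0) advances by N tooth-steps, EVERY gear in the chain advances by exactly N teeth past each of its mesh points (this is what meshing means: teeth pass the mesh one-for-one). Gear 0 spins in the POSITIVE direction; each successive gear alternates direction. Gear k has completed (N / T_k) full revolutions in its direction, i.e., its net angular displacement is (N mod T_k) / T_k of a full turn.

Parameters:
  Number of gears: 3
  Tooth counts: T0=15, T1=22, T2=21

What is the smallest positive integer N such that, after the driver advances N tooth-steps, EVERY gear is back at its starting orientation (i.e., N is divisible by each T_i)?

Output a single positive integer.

Answer: 2310

Derivation:
Gear k returns to start when N is a multiple of T_k.
All gears at start simultaneously when N is a common multiple of [15, 22, 21]; the smallest such N is lcm(15, 22, 21).
Start: lcm = T0 = 15
Fold in T1=22: gcd(15, 22) = 1; lcm(15, 22) = 15 * 22 / 1 = 330 / 1 = 330
Fold in T2=21: gcd(330, 21) = 3; lcm(330, 21) = 330 * 21 / 3 = 6930 / 3 = 2310
Full cycle length = 2310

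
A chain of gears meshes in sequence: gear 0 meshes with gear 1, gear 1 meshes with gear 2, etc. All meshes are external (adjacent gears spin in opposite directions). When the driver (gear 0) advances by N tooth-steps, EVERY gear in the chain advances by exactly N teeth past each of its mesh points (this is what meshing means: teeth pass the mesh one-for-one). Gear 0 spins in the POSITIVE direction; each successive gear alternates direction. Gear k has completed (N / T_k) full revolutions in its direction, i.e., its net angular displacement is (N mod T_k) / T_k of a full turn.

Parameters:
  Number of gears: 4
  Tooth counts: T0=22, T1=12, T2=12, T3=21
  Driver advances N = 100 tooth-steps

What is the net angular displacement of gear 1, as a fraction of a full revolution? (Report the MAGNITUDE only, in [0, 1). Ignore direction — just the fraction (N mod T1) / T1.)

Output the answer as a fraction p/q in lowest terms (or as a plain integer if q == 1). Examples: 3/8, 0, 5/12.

Answer: 1/3

Derivation:
Chain of 4 gears, tooth counts: [22, 12, 12, 21]
  gear 0: T0=22, direction=positive, advance = 100 mod 22 = 12 teeth = 12/22 turn
  gear 1: T1=12, direction=negative, advance = 100 mod 12 = 4 teeth = 4/12 turn
  gear 2: T2=12, direction=positive, advance = 100 mod 12 = 4 teeth = 4/12 turn
  gear 3: T3=21, direction=negative, advance = 100 mod 21 = 16 teeth = 16/21 turn
Gear 1: 100 mod 12 = 4
Fraction = 4 / 12 = 1/3 (gcd(4,12)=4) = 1/3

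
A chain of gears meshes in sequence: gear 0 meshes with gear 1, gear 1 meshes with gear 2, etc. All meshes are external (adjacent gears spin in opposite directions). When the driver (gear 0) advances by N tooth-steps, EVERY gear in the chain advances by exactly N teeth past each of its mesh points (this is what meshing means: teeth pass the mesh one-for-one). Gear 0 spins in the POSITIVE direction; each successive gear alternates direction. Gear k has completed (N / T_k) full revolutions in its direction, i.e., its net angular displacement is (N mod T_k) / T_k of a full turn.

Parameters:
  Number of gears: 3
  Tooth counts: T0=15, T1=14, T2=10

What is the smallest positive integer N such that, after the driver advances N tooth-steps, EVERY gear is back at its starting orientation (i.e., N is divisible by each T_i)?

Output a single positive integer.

Answer: 210

Derivation:
Gear k returns to start when N is a multiple of T_k.
All gears at start simultaneously when N is a common multiple of [15, 14, 10]; the smallest such N is lcm(15, 14, 10).
Start: lcm = T0 = 15
Fold in T1=14: gcd(15, 14) = 1; lcm(15, 14) = 15 * 14 / 1 = 210 / 1 = 210
Fold in T2=10: gcd(210, 10) = 10; lcm(210, 10) = 210 * 10 / 10 = 2100 / 10 = 210
Full cycle length = 210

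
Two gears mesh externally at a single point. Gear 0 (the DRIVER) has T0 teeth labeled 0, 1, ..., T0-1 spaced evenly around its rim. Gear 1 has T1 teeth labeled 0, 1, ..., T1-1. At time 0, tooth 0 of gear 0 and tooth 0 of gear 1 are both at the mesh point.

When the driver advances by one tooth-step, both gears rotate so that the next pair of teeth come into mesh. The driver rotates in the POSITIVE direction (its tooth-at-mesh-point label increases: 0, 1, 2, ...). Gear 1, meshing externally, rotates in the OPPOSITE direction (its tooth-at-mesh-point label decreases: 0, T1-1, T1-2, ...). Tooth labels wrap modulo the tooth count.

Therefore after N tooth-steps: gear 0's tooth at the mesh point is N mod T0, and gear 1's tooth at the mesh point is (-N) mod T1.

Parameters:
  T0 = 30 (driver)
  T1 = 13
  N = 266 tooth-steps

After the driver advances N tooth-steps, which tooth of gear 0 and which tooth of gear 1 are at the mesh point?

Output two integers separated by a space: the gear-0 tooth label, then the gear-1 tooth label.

Gear 0 (driver, T0=30): tooth at mesh = N mod T0
  266 = 8 * 30 + 26, so 266 mod 30 = 26
  gear 0 tooth = 26
Gear 1 (driven, T1=13): tooth at mesh = (-N) mod T1
  266 = 20 * 13 + 6, so 266 mod 13 = 6
  (-266) mod 13 = (-6) mod 13 = 13 - 6 = 7
Mesh after 266 steps: gear-0 tooth 26 meets gear-1 tooth 7

Answer: 26 7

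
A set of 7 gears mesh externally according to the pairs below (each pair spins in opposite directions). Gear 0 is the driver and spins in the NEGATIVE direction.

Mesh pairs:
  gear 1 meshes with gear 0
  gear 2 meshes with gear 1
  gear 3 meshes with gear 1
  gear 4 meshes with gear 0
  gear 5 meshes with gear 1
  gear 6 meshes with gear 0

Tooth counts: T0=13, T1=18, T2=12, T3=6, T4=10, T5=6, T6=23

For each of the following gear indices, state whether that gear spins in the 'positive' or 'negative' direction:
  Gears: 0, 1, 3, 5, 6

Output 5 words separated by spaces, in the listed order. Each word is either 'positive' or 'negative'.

Answer: negative positive negative negative positive

Derivation:
Gear 0 (driver): negative (depth 0)
  gear 1: meshes with gear 0 -> depth 1 -> positive (opposite of gear 0)
  gear 2: meshes with gear 1 -> depth 2 -> negative (opposite of gear 1)
  gear 3: meshes with gear 1 -> depth 2 -> negative (opposite of gear 1)
  gear 4: meshes with gear 0 -> depth 1 -> positive (opposite of gear 0)
  gear 5: meshes with gear 1 -> depth 2 -> negative (opposite of gear 1)
  gear 6: meshes with gear 0 -> depth 1 -> positive (opposite of gear 0)
Queried indices 0, 1, 3, 5, 6 -> negative, positive, negative, negative, positive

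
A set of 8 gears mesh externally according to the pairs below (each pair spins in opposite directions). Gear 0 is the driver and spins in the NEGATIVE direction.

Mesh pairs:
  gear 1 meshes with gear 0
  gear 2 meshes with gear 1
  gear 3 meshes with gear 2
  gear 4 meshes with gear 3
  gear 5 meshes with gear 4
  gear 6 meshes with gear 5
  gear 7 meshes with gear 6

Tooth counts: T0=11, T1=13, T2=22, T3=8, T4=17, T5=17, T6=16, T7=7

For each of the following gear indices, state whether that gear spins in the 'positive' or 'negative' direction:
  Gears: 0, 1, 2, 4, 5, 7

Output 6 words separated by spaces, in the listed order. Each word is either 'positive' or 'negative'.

Answer: negative positive negative negative positive positive

Derivation:
Gear 0 (driver): negative (depth 0)
  gear 1: meshes with gear 0 -> depth 1 -> positive (opposite of gear 0)
  gear 2: meshes with gear 1 -> depth 2 -> negative (opposite of gear 1)
  gear 3: meshes with gear 2 -> depth 3 -> positive (opposite of gear 2)
  gear 4: meshes with gear 3 -> depth 4 -> negative (opposite of gear 3)
  gear 5: meshes with gear 4 -> depth 5 -> positive (opposite of gear 4)
  gear 6: meshes with gear 5 -> depth 6 -> negative (opposite of gear 5)
  gear 7: meshes with gear 6 -> depth 7 -> positive (opposite of gear 6)
Queried indices 0, 1, 2, 4, 5, 7 -> negative, positive, negative, negative, positive, positive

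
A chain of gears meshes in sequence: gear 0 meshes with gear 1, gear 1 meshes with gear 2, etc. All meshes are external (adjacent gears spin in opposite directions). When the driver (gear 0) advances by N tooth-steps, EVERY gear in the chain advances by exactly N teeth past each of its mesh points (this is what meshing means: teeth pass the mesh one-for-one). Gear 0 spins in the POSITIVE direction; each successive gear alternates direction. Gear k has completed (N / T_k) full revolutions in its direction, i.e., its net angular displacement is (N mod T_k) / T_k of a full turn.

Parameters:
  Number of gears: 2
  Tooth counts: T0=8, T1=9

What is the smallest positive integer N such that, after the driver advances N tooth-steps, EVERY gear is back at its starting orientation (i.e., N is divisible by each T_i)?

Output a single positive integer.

Answer: 72

Derivation:
Gear k returns to start when N is a multiple of T_k.
All gears at start simultaneously when N is a common multiple of [8, 9]; the smallest such N is lcm(8, 9).
Start: lcm = T0 = 8
Fold in T1=9: gcd(8, 9) = 1; lcm(8, 9) = 8 * 9 / 1 = 72 / 1 = 72
Full cycle length = 72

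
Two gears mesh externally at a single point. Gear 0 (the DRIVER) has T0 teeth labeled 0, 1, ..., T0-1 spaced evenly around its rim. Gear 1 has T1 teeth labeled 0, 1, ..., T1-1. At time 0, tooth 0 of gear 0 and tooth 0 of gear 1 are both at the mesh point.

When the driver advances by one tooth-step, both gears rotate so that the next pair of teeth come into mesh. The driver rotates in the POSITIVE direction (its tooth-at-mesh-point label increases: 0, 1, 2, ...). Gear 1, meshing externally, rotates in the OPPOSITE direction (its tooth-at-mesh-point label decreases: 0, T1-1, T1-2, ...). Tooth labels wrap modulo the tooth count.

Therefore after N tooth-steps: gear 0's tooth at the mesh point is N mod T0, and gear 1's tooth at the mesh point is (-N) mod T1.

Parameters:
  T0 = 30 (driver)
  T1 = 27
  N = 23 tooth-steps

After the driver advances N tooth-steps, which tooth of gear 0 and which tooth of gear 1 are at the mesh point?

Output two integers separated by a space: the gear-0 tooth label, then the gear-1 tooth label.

Answer: 23 4

Derivation:
Gear 0 (driver, T0=30): tooth at mesh = N mod T0
  23 = 0 * 30 + 23, so 23 mod 30 = 23
  gear 0 tooth = 23
Gear 1 (driven, T1=27): tooth at mesh = (-N) mod T1
  23 = 0 * 27 + 23, so 23 mod 27 = 23
  (-23) mod 27 = (-23) mod 27 = 27 - 23 = 4
Mesh after 23 steps: gear-0 tooth 23 meets gear-1 tooth 4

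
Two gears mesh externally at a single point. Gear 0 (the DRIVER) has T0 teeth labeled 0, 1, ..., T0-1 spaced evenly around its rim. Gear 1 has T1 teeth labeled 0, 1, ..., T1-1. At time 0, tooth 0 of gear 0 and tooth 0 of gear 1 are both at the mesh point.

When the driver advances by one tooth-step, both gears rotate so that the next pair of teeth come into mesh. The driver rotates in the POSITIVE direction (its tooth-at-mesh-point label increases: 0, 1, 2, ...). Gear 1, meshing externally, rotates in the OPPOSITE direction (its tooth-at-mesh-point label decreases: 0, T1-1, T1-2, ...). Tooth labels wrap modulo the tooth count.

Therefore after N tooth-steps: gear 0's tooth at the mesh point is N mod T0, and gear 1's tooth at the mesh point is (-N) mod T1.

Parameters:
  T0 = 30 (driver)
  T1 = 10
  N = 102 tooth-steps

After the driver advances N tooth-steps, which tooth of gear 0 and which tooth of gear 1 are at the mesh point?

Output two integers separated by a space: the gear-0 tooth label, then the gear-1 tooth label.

Answer: 12 8

Derivation:
Gear 0 (driver, T0=30): tooth at mesh = N mod T0
  102 = 3 * 30 + 12, so 102 mod 30 = 12
  gear 0 tooth = 12
Gear 1 (driven, T1=10): tooth at mesh = (-N) mod T1
  102 = 10 * 10 + 2, so 102 mod 10 = 2
  (-102) mod 10 = (-2) mod 10 = 10 - 2 = 8
Mesh after 102 steps: gear-0 tooth 12 meets gear-1 tooth 8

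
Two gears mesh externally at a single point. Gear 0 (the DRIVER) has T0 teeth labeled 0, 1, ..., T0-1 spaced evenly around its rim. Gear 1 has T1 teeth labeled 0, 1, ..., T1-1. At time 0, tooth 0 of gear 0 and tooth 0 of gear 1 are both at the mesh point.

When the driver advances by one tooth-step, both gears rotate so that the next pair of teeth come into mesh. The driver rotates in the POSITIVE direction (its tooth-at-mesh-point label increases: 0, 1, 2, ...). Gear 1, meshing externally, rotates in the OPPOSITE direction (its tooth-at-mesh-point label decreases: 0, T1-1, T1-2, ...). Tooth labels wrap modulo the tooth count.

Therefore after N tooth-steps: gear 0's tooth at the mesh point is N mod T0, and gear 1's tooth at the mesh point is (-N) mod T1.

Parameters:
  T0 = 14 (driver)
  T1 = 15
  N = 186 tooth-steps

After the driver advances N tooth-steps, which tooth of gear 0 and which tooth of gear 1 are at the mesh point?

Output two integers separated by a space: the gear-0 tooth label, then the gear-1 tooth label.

Gear 0 (driver, T0=14): tooth at mesh = N mod T0
  186 = 13 * 14 + 4, so 186 mod 14 = 4
  gear 0 tooth = 4
Gear 1 (driven, T1=15): tooth at mesh = (-N) mod T1
  186 = 12 * 15 + 6, so 186 mod 15 = 6
  (-186) mod 15 = (-6) mod 15 = 15 - 6 = 9
Mesh after 186 steps: gear-0 tooth 4 meets gear-1 tooth 9

Answer: 4 9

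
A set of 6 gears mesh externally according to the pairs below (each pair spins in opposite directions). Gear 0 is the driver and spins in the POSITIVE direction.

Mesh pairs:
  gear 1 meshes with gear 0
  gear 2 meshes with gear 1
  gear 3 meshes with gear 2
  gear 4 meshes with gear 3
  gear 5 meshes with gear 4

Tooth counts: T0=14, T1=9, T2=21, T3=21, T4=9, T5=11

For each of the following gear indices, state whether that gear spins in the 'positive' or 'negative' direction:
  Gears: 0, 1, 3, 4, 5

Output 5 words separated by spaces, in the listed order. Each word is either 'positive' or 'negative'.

Gear 0 (driver): positive (depth 0)
  gear 1: meshes with gear 0 -> depth 1 -> negative (opposite of gear 0)
  gear 2: meshes with gear 1 -> depth 2 -> positive (opposite of gear 1)
  gear 3: meshes with gear 2 -> depth 3 -> negative (opposite of gear 2)
  gear 4: meshes with gear 3 -> depth 4 -> positive (opposite of gear 3)
  gear 5: meshes with gear 4 -> depth 5 -> negative (opposite of gear 4)
Queried indices 0, 1, 3, 4, 5 -> positive, negative, negative, positive, negative

Answer: positive negative negative positive negative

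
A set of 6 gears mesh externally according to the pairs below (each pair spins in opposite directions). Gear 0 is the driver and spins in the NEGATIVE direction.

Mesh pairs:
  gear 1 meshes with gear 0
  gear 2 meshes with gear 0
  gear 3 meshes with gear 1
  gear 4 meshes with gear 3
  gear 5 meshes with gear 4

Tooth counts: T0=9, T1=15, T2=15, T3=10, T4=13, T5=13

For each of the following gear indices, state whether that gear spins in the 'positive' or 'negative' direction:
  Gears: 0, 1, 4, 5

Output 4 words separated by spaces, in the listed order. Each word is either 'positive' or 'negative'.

Answer: negative positive positive negative

Derivation:
Gear 0 (driver): negative (depth 0)
  gear 1: meshes with gear 0 -> depth 1 -> positive (opposite of gear 0)
  gear 2: meshes with gear 0 -> depth 1 -> positive (opposite of gear 0)
  gear 3: meshes with gear 1 -> depth 2 -> negative (opposite of gear 1)
  gear 4: meshes with gear 3 -> depth 3 -> positive (opposite of gear 3)
  gear 5: meshes with gear 4 -> depth 4 -> negative (opposite of gear 4)
Queried indices 0, 1, 4, 5 -> negative, positive, positive, negative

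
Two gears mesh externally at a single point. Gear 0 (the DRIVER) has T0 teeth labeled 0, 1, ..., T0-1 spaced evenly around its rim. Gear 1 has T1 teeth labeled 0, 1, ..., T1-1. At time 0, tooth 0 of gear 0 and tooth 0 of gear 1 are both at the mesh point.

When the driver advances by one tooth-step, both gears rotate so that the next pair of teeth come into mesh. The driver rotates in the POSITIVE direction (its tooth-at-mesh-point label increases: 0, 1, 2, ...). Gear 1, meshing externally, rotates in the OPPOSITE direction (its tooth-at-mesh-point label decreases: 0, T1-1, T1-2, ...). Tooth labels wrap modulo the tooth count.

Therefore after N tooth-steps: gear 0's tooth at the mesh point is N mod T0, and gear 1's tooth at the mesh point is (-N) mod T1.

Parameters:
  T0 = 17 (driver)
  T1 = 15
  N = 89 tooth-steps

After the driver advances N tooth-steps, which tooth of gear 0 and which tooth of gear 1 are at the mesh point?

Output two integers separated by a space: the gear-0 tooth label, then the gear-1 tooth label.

Gear 0 (driver, T0=17): tooth at mesh = N mod T0
  89 = 5 * 17 + 4, so 89 mod 17 = 4
  gear 0 tooth = 4
Gear 1 (driven, T1=15): tooth at mesh = (-N) mod T1
  89 = 5 * 15 + 14, so 89 mod 15 = 14
  (-89) mod 15 = (-14) mod 15 = 15 - 14 = 1
Mesh after 89 steps: gear-0 tooth 4 meets gear-1 tooth 1

Answer: 4 1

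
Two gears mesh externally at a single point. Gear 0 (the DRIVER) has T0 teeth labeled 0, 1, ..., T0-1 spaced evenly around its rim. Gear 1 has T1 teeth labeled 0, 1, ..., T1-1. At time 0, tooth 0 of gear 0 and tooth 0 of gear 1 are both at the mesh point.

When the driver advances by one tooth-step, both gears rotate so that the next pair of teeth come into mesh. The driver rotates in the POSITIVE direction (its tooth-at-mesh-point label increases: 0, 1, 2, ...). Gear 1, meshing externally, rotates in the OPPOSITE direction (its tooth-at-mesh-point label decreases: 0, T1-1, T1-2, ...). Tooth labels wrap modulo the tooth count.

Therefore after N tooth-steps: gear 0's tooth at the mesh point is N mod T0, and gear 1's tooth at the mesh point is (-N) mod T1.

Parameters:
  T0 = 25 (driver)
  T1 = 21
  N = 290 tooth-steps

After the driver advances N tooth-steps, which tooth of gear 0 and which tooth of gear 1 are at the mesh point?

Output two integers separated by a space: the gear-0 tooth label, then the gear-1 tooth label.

Answer: 15 4

Derivation:
Gear 0 (driver, T0=25): tooth at mesh = N mod T0
  290 = 11 * 25 + 15, so 290 mod 25 = 15
  gear 0 tooth = 15
Gear 1 (driven, T1=21): tooth at mesh = (-N) mod T1
  290 = 13 * 21 + 17, so 290 mod 21 = 17
  (-290) mod 21 = (-17) mod 21 = 21 - 17 = 4
Mesh after 290 steps: gear-0 tooth 15 meets gear-1 tooth 4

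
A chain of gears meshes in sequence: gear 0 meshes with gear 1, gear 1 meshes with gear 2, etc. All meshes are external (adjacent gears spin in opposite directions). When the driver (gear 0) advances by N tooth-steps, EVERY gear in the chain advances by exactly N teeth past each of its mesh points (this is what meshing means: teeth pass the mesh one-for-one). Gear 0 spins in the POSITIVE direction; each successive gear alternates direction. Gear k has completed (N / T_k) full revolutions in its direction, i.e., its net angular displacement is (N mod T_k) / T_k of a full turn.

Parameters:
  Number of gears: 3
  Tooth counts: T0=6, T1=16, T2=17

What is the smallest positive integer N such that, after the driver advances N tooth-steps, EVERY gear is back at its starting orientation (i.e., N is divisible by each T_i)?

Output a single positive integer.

Answer: 816

Derivation:
Gear k returns to start when N is a multiple of T_k.
All gears at start simultaneously when N is a common multiple of [6, 16, 17]; the smallest such N is lcm(6, 16, 17).
Start: lcm = T0 = 6
Fold in T1=16: gcd(6, 16) = 2; lcm(6, 16) = 6 * 16 / 2 = 96 / 2 = 48
Fold in T2=17: gcd(48, 17) = 1; lcm(48, 17) = 48 * 17 / 1 = 816 / 1 = 816
Full cycle length = 816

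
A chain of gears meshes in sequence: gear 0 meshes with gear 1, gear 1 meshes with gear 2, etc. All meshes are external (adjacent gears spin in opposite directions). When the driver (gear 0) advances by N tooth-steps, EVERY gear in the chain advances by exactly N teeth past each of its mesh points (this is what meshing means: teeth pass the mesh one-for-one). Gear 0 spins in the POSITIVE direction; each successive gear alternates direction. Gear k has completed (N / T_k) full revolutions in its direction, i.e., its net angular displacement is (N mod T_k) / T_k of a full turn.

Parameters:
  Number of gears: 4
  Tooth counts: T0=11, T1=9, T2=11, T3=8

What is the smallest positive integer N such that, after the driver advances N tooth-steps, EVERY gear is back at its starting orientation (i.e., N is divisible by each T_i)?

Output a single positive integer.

Gear k returns to start when N is a multiple of T_k.
All gears at start simultaneously when N is a common multiple of [11, 9, 11, 8]; the smallest such N is lcm(11, 9, 11, 8).
Start: lcm = T0 = 11
Fold in T1=9: gcd(11, 9) = 1; lcm(11, 9) = 11 * 9 / 1 = 99 / 1 = 99
Fold in T2=11: gcd(99, 11) = 11; lcm(99, 11) = 99 * 11 / 11 = 1089 / 11 = 99
Fold in T3=8: gcd(99, 8) = 1; lcm(99, 8) = 99 * 8 / 1 = 792 / 1 = 792
Full cycle length = 792

Answer: 792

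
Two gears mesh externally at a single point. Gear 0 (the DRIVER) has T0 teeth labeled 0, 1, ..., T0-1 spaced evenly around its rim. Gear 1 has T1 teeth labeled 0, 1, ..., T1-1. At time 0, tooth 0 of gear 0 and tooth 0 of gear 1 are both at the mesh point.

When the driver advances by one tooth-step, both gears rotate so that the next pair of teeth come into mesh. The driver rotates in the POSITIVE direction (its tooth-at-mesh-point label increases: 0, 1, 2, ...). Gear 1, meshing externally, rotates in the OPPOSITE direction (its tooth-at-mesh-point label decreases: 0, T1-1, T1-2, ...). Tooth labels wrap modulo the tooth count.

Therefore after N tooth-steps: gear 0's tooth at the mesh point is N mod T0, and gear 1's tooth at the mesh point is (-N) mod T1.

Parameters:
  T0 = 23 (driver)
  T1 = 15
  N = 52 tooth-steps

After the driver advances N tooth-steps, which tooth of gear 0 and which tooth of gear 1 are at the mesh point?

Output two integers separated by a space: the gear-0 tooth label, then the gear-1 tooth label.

Answer: 6 8

Derivation:
Gear 0 (driver, T0=23): tooth at mesh = N mod T0
  52 = 2 * 23 + 6, so 52 mod 23 = 6
  gear 0 tooth = 6
Gear 1 (driven, T1=15): tooth at mesh = (-N) mod T1
  52 = 3 * 15 + 7, so 52 mod 15 = 7
  (-52) mod 15 = (-7) mod 15 = 15 - 7 = 8
Mesh after 52 steps: gear-0 tooth 6 meets gear-1 tooth 8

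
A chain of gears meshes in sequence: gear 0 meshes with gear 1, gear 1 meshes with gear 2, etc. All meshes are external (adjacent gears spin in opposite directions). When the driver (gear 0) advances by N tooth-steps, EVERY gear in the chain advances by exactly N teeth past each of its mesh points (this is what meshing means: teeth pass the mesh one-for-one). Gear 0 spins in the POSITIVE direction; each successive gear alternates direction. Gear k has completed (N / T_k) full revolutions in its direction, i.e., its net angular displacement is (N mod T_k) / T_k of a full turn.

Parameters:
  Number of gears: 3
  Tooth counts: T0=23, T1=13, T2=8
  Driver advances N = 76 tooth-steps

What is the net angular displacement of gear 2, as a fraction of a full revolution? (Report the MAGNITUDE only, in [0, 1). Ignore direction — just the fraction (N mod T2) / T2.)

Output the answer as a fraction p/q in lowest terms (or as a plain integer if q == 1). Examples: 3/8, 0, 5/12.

Answer: 1/2

Derivation:
Chain of 3 gears, tooth counts: [23, 13, 8]
  gear 0: T0=23, direction=positive, advance = 76 mod 23 = 7 teeth = 7/23 turn
  gear 1: T1=13, direction=negative, advance = 76 mod 13 = 11 teeth = 11/13 turn
  gear 2: T2=8, direction=positive, advance = 76 mod 8 = 4 teeth = 4/8 turn
Gear 2: 76 mod 8 = 4
Fraction = 4 / 8 = 1/2 (gcd(4,8)=4) = 1/2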